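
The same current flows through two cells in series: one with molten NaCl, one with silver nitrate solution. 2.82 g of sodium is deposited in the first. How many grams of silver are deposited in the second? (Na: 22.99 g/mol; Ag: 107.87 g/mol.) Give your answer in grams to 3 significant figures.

n(Na) = 2.82 / 22.99 = 0.1227 mol
Na⁺ + e⁻ → Na, so n(e⁻) = 0.1227 mol
Same current for the same time ⇒ same n(e⁻) = 0.1227 mol in both cells.
Ag⁺ + e⁻ → Ag, so n(Ag) = 0.1227 mol
m(Ag) = 0.1227 × 107.87 = 13.2 g

13.2 g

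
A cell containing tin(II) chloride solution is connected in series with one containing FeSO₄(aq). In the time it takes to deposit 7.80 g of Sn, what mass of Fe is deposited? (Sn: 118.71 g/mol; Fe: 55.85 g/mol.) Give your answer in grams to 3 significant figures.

n(Sn) = 7.80 / 118.71 = 0.06571 mol
Sn²⁺ + 2e⁻ → Sn, so n(e⁻) = 2 × 0.06571 = 0.1314 mol
The cells are in series, so the same charge (and hence the same n(e⁻) = 0.1314 mol) passes through both.
Fe²⁺ + 2e⁻ → Fe, so n(Fe) = 0.1314 / 2 = 0.06570 mol
m(Fe) = 0.06570 × 55.85 = 3.67 g

3.67 g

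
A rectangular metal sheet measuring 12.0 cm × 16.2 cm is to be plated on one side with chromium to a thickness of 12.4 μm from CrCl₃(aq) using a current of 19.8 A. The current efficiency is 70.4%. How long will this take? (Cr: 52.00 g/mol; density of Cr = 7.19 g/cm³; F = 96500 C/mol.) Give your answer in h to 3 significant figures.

Plated area = 12.0 × 16.2 = 194.4 cm²
Volume = 194.4 × 12.4×10⁻⁴ cm = 0.2411 cm³
m(Cr) = 0.2411 × 7.19 = 1.734 g
n(Cr) = 1.734 / 52.00 = 0.03335 mol; n(e⁻) = 3 × 0.03335 = 0.1001 mol
Q = 0.1001 × 96500 / 0.704 = 13720 C
t = 13720 / 19.8 = 692.9 s = 0.192 h

0.192 h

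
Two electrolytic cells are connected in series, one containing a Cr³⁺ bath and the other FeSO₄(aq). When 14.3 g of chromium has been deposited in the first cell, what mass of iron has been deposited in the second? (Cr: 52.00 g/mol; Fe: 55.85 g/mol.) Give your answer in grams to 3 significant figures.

n(Cr) = 14.3 / 52.00 = 0.2750 mol
Cr³⁺ + 3e⁻ → Cr, so n(e⁻) = 3 × 0.2750 = 0.8250 mol
Since the cells are in series, n(e⁻) in the Fe cell is also 0.8250 mol.
Fe²⁺ + 2e⁻ → Fe, so n(Fe) = 0.8250 / 2 = 0.4125 mol
m(Fe) = 0.4125 × 55.85 = 23.0 g

23.0 g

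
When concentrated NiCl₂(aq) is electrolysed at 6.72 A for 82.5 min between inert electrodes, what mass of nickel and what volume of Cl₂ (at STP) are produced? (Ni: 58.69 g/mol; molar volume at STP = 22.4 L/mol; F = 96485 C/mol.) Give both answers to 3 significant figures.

10.1 g Ni; 3.86 L Cl₂

Q = 6.72 × 4950 = 33260 C; n(e⁻) = 33260 / 96485 = 0.3447 mol
Cathode: Ni²⁺ + 2e⁻ → Ni → n(Ni) = 0.3447/2 = 0.1724 mol → 10.1 g
Anode: 2Cl⁻ → Cl₂ + 2e⁻ → n(Cl₂) = 0.3447/2 = 0.1724 mol → 3.86 L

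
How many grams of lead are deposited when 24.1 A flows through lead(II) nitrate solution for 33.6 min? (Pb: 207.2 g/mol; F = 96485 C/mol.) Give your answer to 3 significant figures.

Q = 24.1 A × 2016 s = 48590 C
n(e⁻) = Q/F = 48590/96485 = 0.5036 mol
Pb²⁺ + 2e⁻ → Pb, so n(Pb) = 0.5036 / 2 = 0.2518 mol
m = 0.2518 × 207.2 = 52.2 g

52.2 g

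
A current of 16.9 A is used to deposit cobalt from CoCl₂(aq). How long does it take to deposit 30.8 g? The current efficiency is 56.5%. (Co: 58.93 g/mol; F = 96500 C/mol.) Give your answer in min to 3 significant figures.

176 min

n(Co) = 30.8 / 58.93 = 0.5227 mol
Co²⁺ + 2e⁻ → Co, so n(e⁻) = 2 × 0.5227 = 1.045 mol
Q = 1.045 × 96500 / 0.565 = 1.785×10^5 C
t = Q / I = 1.785×10^5 / 16.9 = 10560 s = 176 min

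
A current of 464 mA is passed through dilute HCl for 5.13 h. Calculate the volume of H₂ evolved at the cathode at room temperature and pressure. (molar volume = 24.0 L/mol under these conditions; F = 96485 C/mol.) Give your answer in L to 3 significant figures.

1.07 L

Q = It = 0.464 × 18468 = 8569 C
n(e⁻) = 8569 / 96485 = 0.08881 mol
2H⁺ + 2e⁻ → H₂, so n(H₂) = 0.08881 / 2 = 0.04441 mol
V = 0.04441 × 24.0 = 1.066 L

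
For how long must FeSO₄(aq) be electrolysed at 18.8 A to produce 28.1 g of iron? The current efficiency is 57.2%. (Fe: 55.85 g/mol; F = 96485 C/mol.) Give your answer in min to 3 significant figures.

150 min

n(Fe) = 28.1 / 55.85 = 0.5031 mol
Fe²⁺ + 2e⁻ → Fe, so n(e⁻) = 2 × 0.5031 = 1.006 mol
Q = 1.006 × 96485 / 0.572 = 1.697×10^5 C
t = Q / I = 1.697×10^5 / 18.8 = 9027 s = 150 min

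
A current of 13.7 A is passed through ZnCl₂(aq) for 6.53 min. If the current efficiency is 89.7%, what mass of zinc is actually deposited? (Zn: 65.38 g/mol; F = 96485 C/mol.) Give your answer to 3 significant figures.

1.63 g

Q = 13.7 × 391.8 = 5368 C
n(e⁻) = 5368 / 96485 = 0.05564 mol
Zn²⁺ + 2e⁻ → Zn, so theoretical m(Zn) = 0.02782 × 65.38 = 1.819 g
Actual mass = 89.7% × 1.819 = 1.63 g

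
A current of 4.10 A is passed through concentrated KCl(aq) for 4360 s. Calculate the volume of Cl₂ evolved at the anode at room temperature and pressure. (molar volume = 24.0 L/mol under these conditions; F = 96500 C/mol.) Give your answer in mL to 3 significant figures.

2220 mL

Charge passed = 4.10 × 4360 = 17880 C
n(e⁻) = Q/F = 17880/96500 = 0.1853 mol
2Cl⁻ → Cl₂ + 2e⁻, so n(Cl₂) = 0.1853 / 2 = 0.09265 mol
V = 0.09265 × 24.0 = 2.224 L
= 2220 mL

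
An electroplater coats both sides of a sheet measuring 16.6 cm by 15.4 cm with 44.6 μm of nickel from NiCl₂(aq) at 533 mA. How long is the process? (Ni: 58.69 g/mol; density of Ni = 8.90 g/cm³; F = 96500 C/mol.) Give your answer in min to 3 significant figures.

Plated area = 2 × 16.6 × 15.4 = 511.3 cm²
Volume = 511.3 × 44.6×10⁻⁴ cm = 2.280 cm³
m(Ni) = 2.280 × 8.90 = 20.29 g
n(Ni) = 20.29 / 58.69 = 0.3457 mol; n(e⁻) = 2 × 0.3457 = 0.6914 mol
Q = 0.6914 × 96500 = 66720 C
t = 66720 / 0.533 = 1.252×10^5 s = 2090 min

2090 min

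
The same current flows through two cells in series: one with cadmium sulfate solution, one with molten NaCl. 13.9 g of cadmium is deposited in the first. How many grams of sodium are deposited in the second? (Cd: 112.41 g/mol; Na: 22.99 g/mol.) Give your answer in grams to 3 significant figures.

n(Cd) = 13.9 / 112.41 = 0.1237 mol
Cd²⁺ + 2e⁻ → Cd, so n(e⁻) = 2 × 0.1237 = 0.2474 mol
Since the cells are in series, n(e⁻) in the Na cell is also 0.2474 mol.
Na⁺ + e⁻ → Na, so n(Na) = 0.2474 mol
m(Na) = 0.2474 × 22.99 = 5.69 g

5.69 g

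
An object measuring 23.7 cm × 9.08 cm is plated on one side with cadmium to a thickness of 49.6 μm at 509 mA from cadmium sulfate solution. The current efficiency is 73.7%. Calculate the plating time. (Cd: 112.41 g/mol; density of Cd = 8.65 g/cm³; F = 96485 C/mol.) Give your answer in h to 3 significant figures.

Plated area = 23.7 × 9.08 = 215.2 cm²
Volume = 215.2 × 49.6×10⁻⁴ cm = 1.067 cm³
m(Cd) = 1.067 × 8.65 = 9.230 g
n(Cd) = 9.230 / 112.41 = 0.08211 mol; n(e⁻) = 2 × 0.08211 = 0.1642 mol
Q = 0.1642 × 96485 / 0.737 = 21500 C
t = 21500 / 0.509 = 42240 s = 11.7 h

11.7 h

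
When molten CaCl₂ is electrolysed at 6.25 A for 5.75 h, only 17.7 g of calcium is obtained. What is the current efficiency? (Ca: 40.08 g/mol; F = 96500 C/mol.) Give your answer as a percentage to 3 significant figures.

65.9%

Q = 6.25 × 20700 = 1.294×10^5 C
n(e⁻) = 1.294×10^5 / 96500 = 1.341 mol
Ca²⁺ + 2e⁻ → Ca, so theoretical n(Ca) = 0.6705 mol → 26.87 g
Efficiency = 17.7 / 26.87 = 0.6587 = 65.9%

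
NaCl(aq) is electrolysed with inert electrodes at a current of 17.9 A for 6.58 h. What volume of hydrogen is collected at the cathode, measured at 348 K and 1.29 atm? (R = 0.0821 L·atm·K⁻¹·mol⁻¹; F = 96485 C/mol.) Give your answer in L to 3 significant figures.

Q = It = 17.9 × 23688 = 4.240×10^5 C
n(e⁻) = Q/F = 4.240×10^5/96485 = 4.394 mol
2H⁺ + 2e⁻ → H₂, so n(H₂) = 4.394 / 2 = 2.197 mol
V = nRT/P = 2.197 × 0.0821 × 348 / 1.29 = 48.66 L

48.7 L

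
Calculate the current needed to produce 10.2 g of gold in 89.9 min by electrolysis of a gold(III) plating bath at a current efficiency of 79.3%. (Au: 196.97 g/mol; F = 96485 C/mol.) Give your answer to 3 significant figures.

3.50 A

n(Au) = 10.2 / 196.97 = 0.05178 mol
Au³⁺ + 3e⁻ → Au, so n(e⁻) = 3 × 0.05178 = 0.1553 mol
Q = 0.1553 × 96485 / 0.793 = 18900 C
I = Q / t = 18900 / 5394 s = 3.50 A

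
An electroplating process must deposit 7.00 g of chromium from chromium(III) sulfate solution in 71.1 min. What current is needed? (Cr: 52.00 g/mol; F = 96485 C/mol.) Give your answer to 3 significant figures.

9.13 A

n(Cr) = 7.00 / 52.00 = 0.1346 mol
Cr³⁺ + 3e⁻ → Cr, so n(e⁻) = 3 × 0.1346 = 0.4038 mol
Q = 0.4038 × 96485 = 38960 C
I = Q / t = 38960 / 4266 s = 9.13 A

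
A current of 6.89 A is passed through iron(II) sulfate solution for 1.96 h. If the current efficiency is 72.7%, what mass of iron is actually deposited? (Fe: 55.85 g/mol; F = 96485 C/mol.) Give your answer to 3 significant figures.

10.2 g

Q = 6.89 × 7056 = 48620 C
n(e⁻) = 48620 / 96485 = 0.5039 mol
Fe²⁺ + 2e⁻ → Fe, so theoretical m(Fe) = 0.2520 × 55.85 = 14.07 g
Actual mass = 72.7% × 14.07 = 10.2 g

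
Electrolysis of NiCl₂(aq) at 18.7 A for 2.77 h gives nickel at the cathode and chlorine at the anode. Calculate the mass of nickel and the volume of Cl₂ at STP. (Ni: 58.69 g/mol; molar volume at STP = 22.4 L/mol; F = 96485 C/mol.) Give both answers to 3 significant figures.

56.7 g Ni; 21.6 L Cl₂

Q = 18.7 × 9972 = 1.865×10^5 C; n(e⁻) = 1.865×10^5 / 96485 = 1.933 mol
Cathode: Ni²⁺ + 2e⁻ → Ni → n(Ni) = 1.933/2 = 0.9665 mol → 56.7 g
Anode: 2Cl⁻ → Cl₂ + 2e⁻ → n(Cl₂) = 1.933/2 = 0.9665 mol → 21.6 L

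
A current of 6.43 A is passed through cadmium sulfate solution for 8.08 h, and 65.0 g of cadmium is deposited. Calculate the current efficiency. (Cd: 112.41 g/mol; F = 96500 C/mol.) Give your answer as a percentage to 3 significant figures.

59.7%

Q = 6.43 × 29088 = 1.870×10^5 C
n(e⁻) = 1.870×10^5 / 96500 = 1.938 mol
Cd²⁺ + 2e⁻ → Cd, so theoretical n(Cd) = 0.9690 mol → 108.9 g
Efficiency = 65.0 / 108.9 = 0.5969 = 59.7%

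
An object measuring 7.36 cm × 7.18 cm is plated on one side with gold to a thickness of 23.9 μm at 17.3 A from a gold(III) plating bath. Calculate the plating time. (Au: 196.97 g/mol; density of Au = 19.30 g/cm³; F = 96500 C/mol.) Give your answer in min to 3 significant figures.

3.45 min

Plated area = 7.36 × 7.18 = 52.84 cm²
Volume = 52.84 × 23.9×10⁻⁴ cm = 0.1263 cm³
m(Au) = 0.1263 × 19.30 = 2.438 g
n(Au) = 2.438 / 196.97 = 0.01238 mol; n(e⁻) = 3 × 0.01238 = 0.03714 mol
Q = 0.03714 × 96500 = 3584 C
t = 3584 / 17.3 = 207.2 s = 3.45 min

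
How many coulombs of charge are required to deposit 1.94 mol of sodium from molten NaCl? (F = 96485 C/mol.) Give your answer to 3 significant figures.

1.87×10^5 C

Na⁺ + e⁻ → Na, so n(e⁻) = 1 × 1.94 = 1.940 mol
Q = 1.940 × 96485 = 1.872×10^5 C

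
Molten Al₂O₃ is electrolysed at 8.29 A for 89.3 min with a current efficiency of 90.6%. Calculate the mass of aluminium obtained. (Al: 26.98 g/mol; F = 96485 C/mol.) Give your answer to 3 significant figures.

Q = 8.29 × 5358 = 44420 C
n(e⁻) = 44420 / 96485 = 0.4604 mol
Al³⁺ + 3e⁻ → Al, so theoretical m(Al) = 0.1535 × 26.98 = 4.141 g
Actual mass = 90.6% × 4.141 = 3.75 g

3.75 g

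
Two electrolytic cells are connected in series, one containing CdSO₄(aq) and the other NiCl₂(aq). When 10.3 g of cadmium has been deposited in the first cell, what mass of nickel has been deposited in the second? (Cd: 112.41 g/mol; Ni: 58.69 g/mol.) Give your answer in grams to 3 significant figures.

n(Cd) = 10.3 / 112.41 = 0.09163 mol
Cd²⁺ + 2e⁻ → Cd, so n(e⁻) = 2 × 0.09163 = 0.1833 mol
The cells are in series, so the same charge (and hence the same n(e⁻) = 0.1833 mol) passes through both.
Ni²⁺ + 2e⁻ → Ni, so n(Ni) = 0.1833 / 2 = 0.09165 mol
m(Ni) = 0.09165 × 58.69 = 5.38 g

5.38 g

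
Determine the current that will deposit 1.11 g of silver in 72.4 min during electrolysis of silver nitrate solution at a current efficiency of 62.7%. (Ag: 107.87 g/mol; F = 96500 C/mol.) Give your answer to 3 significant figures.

n(Ag) = 1.11 / 107.87 = 0.01029 mol
Ag⁺ + e⁻ → Ag, so n(e⁻) = 0.01029 mol
Q = 0.01029 × 96500 / 0.627 = 1584 C
I = Q / t = 1584 / 4344 s = 0.365 A

0.365 A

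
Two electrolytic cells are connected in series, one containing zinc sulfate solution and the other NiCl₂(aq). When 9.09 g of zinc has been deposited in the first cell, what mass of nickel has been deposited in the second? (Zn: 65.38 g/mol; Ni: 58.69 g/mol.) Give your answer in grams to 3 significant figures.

n(Zn) = 9.09 / 65.38 = 0.1390 mol
Zn²⁺ + 2e⁻ → Zn, so n(e⁻) = 2 × 0.1390 = 0.2780 mol
In series, the same 0.2780 mol of electrons flows through the second cell.
Ni²⁺ + 2e⁻ → Ni, so n(Ni) = 0.2780 / 2 = 0.1390 mol
m(Ni) = 0.1390 × 58.69 = 8.16 g

8.16 g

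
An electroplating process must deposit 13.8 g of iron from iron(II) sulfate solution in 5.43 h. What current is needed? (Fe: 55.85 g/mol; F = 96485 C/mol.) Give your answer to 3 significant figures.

n(Fe) = 13.8 / 55.85 = 0.2471 mol
Fe²⁺ + 2e⁻ → Fe, so n(e⁻) = 2 × 0.2471 = 0.4942 mol
Q = 0.4942 × 96485 = 47680 C
I = Q / t = 47680 / 19548 s = 2.44 A

2.44 A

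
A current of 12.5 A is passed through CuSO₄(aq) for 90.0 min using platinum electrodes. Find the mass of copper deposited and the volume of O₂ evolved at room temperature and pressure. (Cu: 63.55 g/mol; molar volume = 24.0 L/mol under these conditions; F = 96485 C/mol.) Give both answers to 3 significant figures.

22.2 g Cu; 4.20 L O₂

Q = 12.5 × 5400 = 67500 C; n(e⁻) = 67500 / 96485 = 0.6996 mol
Cathode: Cu²⁺ + 2e⁻ → Cu → n(Cu) = 0.6996/2 = 0.3498 mol → 22.2 g
Anode: 2H₂O → O₂ + 4H⁺ + 4e⁻ → n(O₂) = 0.6996/4 = 0.1749 mol → 4.20 L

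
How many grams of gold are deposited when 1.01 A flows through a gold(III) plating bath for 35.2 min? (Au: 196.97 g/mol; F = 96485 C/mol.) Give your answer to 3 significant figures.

Q = It = 1.01 × 2112 = 2133 C
n(e⁻) = Q/F = 2133/96485 = 0.02211 mol
Au³⁺ + 3e⁻ → Au, so n(Au) = 0.02211 / 3 = 0.007370 mol
m = 0.007370 × 196.97 = 1.45 g

1.45 g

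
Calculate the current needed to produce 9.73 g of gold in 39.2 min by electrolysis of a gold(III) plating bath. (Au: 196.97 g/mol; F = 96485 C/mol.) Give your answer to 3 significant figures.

6.08 A

n(Au) = 9.73 / 196.97 = 0.04940 mol
Au³⁺ + 3e⁻ → Au, so n(e⁻) = 3 × 0.04940 = 0.1482 mol
Q = 0.1482 × 96485 = 14300 C
I = Q / t = 14300 / 2352 s = 6.08 A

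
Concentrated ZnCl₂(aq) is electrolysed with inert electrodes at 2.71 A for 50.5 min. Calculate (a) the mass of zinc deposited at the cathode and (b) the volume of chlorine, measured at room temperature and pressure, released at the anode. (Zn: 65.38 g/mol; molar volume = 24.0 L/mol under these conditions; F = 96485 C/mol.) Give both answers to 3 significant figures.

Q = 2.71 × 3030 = 8211 C; n(e⁻) = 8211 / 96485 = 0.08510 mol
Cathode: Zn²⁺ + 2e⁻ → Zn → n(Zn) = 0.08510/2 = 0.04255 mol → 2.78 g
Anode: 2Cl⁻ → Cl₂ + 2e⁻ → n(Cl₂) = 0.08510/2 = 0.04255 mol → 1.02 L

2.78 g Zn; 1.02 L Cl₂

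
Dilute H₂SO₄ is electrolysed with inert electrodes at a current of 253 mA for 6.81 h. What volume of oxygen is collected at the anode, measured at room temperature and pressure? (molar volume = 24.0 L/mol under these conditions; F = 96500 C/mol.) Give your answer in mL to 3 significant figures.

Q = It = 0.253 × 24516 = 6203 C
n(e⁻) = 6203 / 96500 = 0.06428 mol
2H₂O → O₂ + 4H⁺ + 4e⁻, so n(O₂) = 0.06428 / 4 = 0.01607 mol
V = 0.01607 × 24.0 = 0.3857 L
= 386 mL

386 mL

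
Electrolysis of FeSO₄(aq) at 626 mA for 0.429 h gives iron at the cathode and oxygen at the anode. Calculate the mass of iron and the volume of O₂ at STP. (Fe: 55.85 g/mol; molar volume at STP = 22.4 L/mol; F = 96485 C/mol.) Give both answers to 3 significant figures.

Q = 0.626 × 1544.4 = 966.8 C; n(e⁻) = 966.8 / 96485 = 0.01002 mol
Cathode: Fe²⁺ + 2e⁻ → Fe → n(Fe) = 0.01002/2 = 0.005010 mol → 0.280 g
Anode: 2H₂O → O₂ + 4H⁺ + 4e⁻ → n(O₂) = 0.01002/4 = 0.002505 mol → 0.0561 L

0.280 g Fe; 0.0561 L O₂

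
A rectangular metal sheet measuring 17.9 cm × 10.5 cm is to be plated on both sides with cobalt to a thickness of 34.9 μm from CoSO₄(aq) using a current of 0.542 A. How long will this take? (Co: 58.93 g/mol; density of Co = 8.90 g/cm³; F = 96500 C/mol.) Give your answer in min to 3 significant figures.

Plated area = 2 × 17.9 × 10.5 = 375.9 cm²
Volume = 375.9 × 34.9×10⁻⁴ cm = 1.312 cm³
m(Co) = 1.312 × 8.90 = 11.68 g
n(Co) = 11.68 / 58.93 = 0.1982 mol; n(e⁻) = 2 × 0.1982 = 0.3964 mol
Q = 0.3964 × 96500 = 38250 C
t = 38250 / 0.542 = 70570 s = 1180 min

1180 min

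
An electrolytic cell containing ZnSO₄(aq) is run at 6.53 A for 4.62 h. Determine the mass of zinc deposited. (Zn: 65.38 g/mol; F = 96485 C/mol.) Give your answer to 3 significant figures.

36.8 g

Charge passed = 6.53 × 16632 = 1.086×10^5 C
n(e⁻) = 1.086×10^5 / 96485 = 1.126 mol
Zn²⁺ + 2e⁻ → Zn, so n(Zn) = 1.126 / 2 = 0.5630 mol
m = 0.5630 × 65.38 = 36.8 g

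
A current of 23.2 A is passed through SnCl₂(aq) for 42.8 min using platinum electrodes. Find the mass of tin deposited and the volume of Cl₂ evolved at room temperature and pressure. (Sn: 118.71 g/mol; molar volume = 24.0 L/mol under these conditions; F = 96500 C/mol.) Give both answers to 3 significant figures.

36.6 g Sn; 7.41 L Cl₂

Q = 23.2 × 2568 = 59580 C; n(e⁻) = 59580 / 96500 = 0.6174 mol
Cathode: Sn²⁺ + 2e⁻ → Sn → n(Sn) = 0.6174/2 = 0.3087 mol → 36.6 g
Anode: 2Cl⁻ → Cl₂ + 2e⁻ → n(Cl₂) = 0.6174/2 = 0.3087 mol → 7.41 L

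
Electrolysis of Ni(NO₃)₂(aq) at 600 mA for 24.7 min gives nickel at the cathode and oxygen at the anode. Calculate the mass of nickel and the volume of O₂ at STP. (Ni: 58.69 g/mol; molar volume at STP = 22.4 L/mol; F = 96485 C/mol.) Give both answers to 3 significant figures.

Q = 0.600 × 1482 = 889.2 C; n(e⁻) = 889.2 / 96485 = 0.009216 mol
Cathode: Ni²⁺ + 2e⁻ → Ni → n(Ni) = 0.009216/2 = 0.004608 mol → 0.270 g
Anode: 2H₂O → O₂ + 4H⁺ + 4e⁻ → n(O₂) = 0.009216/4 = 0.002304 mol → 0.0516 L

0.270 g Ni; 0.0516 L O₂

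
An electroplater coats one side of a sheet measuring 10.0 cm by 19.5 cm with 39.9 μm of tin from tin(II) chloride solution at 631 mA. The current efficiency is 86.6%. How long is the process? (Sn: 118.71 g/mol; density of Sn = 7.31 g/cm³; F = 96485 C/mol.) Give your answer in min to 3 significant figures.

282 min

Plated area = 10.0 × 19.5 = 195.0 cm²
Volume = 195.0 × 39.9×10⁻⁴ cm = 0.7781 cm³
m(Sn) = 0.7781 × 7.31 = 5.688 g
n(Sn) = 5.688 / 118.71 = 0.04792 mol; n(e⁻) = 2 × 0.04792 = 0.09584 mol
Q = 0.09584 × 96485 / 0.866 = 10680 C
t = 10680 / 0.631 = 16930 s = 282 min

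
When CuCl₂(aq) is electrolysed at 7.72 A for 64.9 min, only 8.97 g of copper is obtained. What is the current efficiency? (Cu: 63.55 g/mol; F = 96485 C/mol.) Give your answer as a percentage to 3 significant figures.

Q = 7.72 × 3894 = 30060 C
n(e⁻) = 30060 / 96485 = 0.3116 mol
Cu²⁺ + 2e⁻ → Cu, so theoretical n(Cu) = 0.1558 mol → 9.901 g
Efficiency = 8.97 / 9.901 = 0.9060 = 90.6%

90.6%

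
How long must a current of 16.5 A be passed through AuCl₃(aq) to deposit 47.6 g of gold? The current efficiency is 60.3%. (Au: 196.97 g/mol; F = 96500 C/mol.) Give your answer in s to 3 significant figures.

7030 s

n(Au) = 47.6 / 196.97 = 0.2417 mol
Au³⁺ + 3e⁻ → Au, so n(e⁻) = 3 × 0.2417 = 0.7251 mol
Q = 0.7251 × 96500 / 0.603 = 1.160×10^5 C
t = Q / I = 1.160×10^5 / 16.5 = 7030 s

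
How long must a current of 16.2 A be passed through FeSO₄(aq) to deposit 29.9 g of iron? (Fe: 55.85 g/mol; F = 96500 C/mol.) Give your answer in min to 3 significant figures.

106 min

n(Fe) = 29.9 / 55.85 = 0.5354 mol
Fe²⁺ + 2e⁻ → Fe, so n(e⁻) = 2 × 0.5354 = 1.071 mol
Q = 1.071 × 96500 = 1.034×10^5 C
t = Q / I = 1.034×10^5 / 16.2 = 6383 s = 106 min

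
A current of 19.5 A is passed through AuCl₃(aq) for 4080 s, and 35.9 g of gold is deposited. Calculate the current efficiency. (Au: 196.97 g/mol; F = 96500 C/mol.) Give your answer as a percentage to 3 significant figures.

Q = 19.5 × 4080 = 79560 C
n(e⁻) = 79560 / 96500 = 0.8245 mol
Au³⁺ + 3e⁻ → Au, so theoretical n(Au) = 0.2748 mol → 54.13 g
Efficiency = 35.9 / 54.13 = 0.6632 = 66.3%

66.3%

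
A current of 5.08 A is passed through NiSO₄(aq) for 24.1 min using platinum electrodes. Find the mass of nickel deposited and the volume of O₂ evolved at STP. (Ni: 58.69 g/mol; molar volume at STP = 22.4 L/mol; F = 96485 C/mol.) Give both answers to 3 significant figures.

2.23 g Ni; 0.426 L O₂

Q = 5.08 × 1446 = 7346 C; n(e⁻) = 7346 / 96485 = 0.07614 mol
Cathode: Ni²⁺ + 2e⁻ → Ni → n(Ni) = 0.07614/2 = 0.03807 mol → 2.23 g
Anode: 2H₂O → O₂ + 4H⁺ + 4e⁻ → n(O₂) = 0.07614/4 = 0.01904 mol → 0.426 L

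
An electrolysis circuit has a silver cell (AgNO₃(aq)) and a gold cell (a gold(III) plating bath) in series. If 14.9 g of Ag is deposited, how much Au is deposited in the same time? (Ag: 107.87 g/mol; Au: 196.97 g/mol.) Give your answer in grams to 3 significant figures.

9.07 g

n(Ag) = 14.9 / 107.87 = 0.1381 mol
Ag⁺ + e⁻ → Ag, so n(e⁻) = 0.1381 mol
Since the cells are in series, n(e⁻) in the Au cell is also 0.1381 mol.
Au³⁺ + 3e⁻ → Au, so n(Au) = 0.1381 / 3 = 0.04603 mol
m(Au) = 0.04603 × 196.97 = 9.07 g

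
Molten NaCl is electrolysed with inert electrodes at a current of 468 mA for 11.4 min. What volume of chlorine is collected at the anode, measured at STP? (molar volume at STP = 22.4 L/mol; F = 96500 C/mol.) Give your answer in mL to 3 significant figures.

37.2 mL

Charge passed = 0.468 × 684 = 320.1 C
n(e⁻) = Q/F = 320.1/96500 = 0.003317 mol
2Cl⁻ → Cl₂ + 2e⁻, so n(Cl₂) = 0.003317 / 2 = 0.001659 mol
V = 0.001659 × 22.4 = 0.03716 L
= 37.2 mL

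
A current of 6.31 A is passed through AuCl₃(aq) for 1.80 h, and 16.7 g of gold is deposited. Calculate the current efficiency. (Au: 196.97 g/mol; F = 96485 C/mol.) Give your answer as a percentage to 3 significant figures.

60.0%

Q = 6.31 × 6480 = 40890 C
n(e⁻) = 40890 / 96485 = 0.4238 mol
Au³⁺ + 3e⁻ → Au, so theoretical n(Au) = 0.1413 mol → 27.83 g
Efficiency = 16.7 / 27.83 = 0.6001 = 60.0%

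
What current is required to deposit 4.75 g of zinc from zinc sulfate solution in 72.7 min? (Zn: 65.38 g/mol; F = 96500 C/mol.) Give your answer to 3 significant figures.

3.21 A

n(Zn) = 4.75 / 65.38 = 0.07265 mol
Zn²⁺ + 2e⁻ → Zn, so n(e⁻) = 2 × 0.07265 = 0.1453 mol
Q = 0.1453 × 96500 = 14020 C
I = Q / t = 14020 / 4362 s = 3.21 A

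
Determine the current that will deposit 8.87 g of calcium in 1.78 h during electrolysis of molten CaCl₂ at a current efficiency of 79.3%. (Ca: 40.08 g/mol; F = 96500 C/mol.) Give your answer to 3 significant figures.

n(Ca) = 8.87 / 40.08 = 0.2213 mol
Ca²⁺ + 2e⁻ → Ca, so n(e⁻) = 2 × 0.2213 = 0.4426 mol
Q = 0.4426 × 96500 / 0.793 = 53860 C
I = Q / t = 53860 / 6408 s = 8.41 A

8.41 A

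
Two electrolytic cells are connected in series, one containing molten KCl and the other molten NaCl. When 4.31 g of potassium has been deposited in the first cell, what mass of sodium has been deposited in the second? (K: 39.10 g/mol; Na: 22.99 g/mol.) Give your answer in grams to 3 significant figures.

2.53 g

n(K) = 4.31 / 39.10 = 0.1102 mol
K⁺ + e⁻ → K, so n(e⁻) = 0.1102 mol
Same current for the same time ⇒ same n(e⁻) = 0.1102 mol in both cells.
Na⁺ + e⁻ → Na, so n(Na) = 0.1102 mol
m(Na) = 0.1102 × 22.99 = 2.53 g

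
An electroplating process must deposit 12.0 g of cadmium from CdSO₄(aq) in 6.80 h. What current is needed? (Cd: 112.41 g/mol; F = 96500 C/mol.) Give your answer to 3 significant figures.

0.842 A

n(Cd) = 12.0 / 112.41 = 0.1068 mol
Cd²⁺ + 2e⁻ → Cd, so n(e⁻) = 2 × 0.1068 = 0.2136 mol
Q = 0.2136 × 96500 = 20610 C
I = Q / t = 20610 / 24480 s = 0.842 A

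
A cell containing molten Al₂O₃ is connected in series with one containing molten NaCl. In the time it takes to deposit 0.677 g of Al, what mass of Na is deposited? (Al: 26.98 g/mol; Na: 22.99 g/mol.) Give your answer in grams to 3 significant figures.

n(Al) = 0.677 / 26.98 = 0.02509 mol
Al³⁺ + 3e⁻ → Al, so n(e⁻) = 3 × 0.02509 = 0.07527 mol
The cells are in series, so the same charge (and hence the same n(e⁻) = 0.07527 mol) passes through both.
Na⁺ + e⁻ → Na, so n(Na) = 0.07527 mol
m(Na) = 0.07527 × 22.99 = 1.73 g

1.73 g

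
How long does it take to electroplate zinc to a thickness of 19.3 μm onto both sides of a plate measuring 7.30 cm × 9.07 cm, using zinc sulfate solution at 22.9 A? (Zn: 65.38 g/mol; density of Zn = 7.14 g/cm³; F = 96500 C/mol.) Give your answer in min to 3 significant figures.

Plated area = 2 × 7.30 × 9.07 = 132.4 cm²
Volume = 132.4 × 19.3×10⁻⁴ cm = 0.2555 cm³
m(Zn) = 0.2555 × 7.14 = 1.824 g
n(Zn) = 1.824 / 65.38 = 0.02790 mol; n(e⁻) = 2 × 0.02790 = 0.05580 mol
Q = 0.05580 × 96500 = 5385 C
t = 5385 / 22.9 = 235.2 s = 3.92 min

3.92 min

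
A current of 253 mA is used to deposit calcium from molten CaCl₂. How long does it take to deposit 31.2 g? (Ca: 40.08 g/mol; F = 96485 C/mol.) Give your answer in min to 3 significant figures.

9900 min

n(Ca) = 31.2 / 40.08 = 0.7784 mol
Ca²⁺ + 2e⁻ → Ca, so n(e⁻) = 2 × 0.7784 = 1.557 mol
Q = 1.557 × 96485 = 1.502×10^5 C
t = Q / I = 1.502×10^5 / 0.253 = 5.937×10^5 s = 9900 min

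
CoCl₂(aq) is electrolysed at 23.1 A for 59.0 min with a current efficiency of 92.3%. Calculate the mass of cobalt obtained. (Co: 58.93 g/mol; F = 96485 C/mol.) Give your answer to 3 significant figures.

23.0 g

Q = 23.1 × 3540 = 81770 C
n(e⁻) = 81770 / 96485 = 0.8475 mol
Co²⁺ + 2e⁻ → Co, so theoretical m(Co) = 0.4238 × 58.93 = 24.97 g
Actual mass = 92.3% × 24.97 = 23.0 g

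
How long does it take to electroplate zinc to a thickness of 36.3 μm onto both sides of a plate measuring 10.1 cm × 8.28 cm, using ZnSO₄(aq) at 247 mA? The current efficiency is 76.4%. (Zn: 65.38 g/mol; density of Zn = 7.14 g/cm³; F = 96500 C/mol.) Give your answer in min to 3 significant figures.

Plated area = 2 × 10.1 × 8.28 = 167.3 cm²
Volume = 167.3 × 36.3×10⁻⁴ cm = 0.6073 cm³
m(Zn) = 0.6073 × 7.14 = 4.336 g
n(Zn) = 4.336 / 65.38 = 0.06632 mol; n(e⁻) = 2 × 0.06632 = 0.1326 mol
Q = 0.1326 × 96500 / 0.764 = 16750 C
t = 16750 / 0.247 = 67810 s = 1130 min

1130 min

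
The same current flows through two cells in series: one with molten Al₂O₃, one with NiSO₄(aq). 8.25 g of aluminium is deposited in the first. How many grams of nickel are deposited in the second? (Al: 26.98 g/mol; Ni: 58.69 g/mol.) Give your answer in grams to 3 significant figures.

26.9 g

n(Al) = 8.25 / 26.98 = 0.3058 mol
Al³⁺ + 3e⁻ → Al, so n(e⁻) = 3 × 0.3058 = 0.9174 mol
Same current for the same time ⇒ same n(e⁻) = 0.9174 mol in both cells.
Ni²⁺ + 2e⁻ → Ni, so n(Ni) = 0.9174 / 2 = 0.4587 mol
m(Ni) = 0.4587 × 58.69 = 26.9 g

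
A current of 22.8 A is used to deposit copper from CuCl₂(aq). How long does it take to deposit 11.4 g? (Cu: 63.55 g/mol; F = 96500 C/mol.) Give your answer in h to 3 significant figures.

n(Cu) = 11.4 / 63.55 = 0.1794 mol
Cu²⁺ + 2e⁻ → Cu, so n(e⁻) = 2 × 0.1794 = 0.3588 mol
Q = 0.3588 × 96500 = 34620 C
t = Q / I = 34620 / 22.8 = 1518 s = 0.422 h

0.422 h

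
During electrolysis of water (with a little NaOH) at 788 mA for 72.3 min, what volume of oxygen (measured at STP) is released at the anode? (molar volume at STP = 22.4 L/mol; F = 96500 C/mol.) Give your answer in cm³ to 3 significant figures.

Q = It = 0.788 × 4338 = 3418 C
Moles of electrons = 3418 / 96500 = 0.03542 mol
2H₂O → O₂ + 4H⁺ + 4e⁻, so n(O₂) = 0.03542 / 4 = 0.008855 mol
V = 0.008855 × 22.4 = 0.1984 L
= 198 cm³

198 cm³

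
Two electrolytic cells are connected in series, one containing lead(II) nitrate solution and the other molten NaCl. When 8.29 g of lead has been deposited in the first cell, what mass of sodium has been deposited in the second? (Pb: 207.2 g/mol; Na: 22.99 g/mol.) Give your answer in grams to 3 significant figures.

1.84 g

n(Pb) = 8.29 / 207.2 = 0.04001 mol
Pb²⁺ + 2e⁻ → Pb, so n(e⁻) = 2 × 0.04001 = 0.08002 mol
The cells are in series, so the same charge (and hence the same n(e⁻) = 0.08002 mol) passes through both.
Na⁺ + e⁻ → Na, so n(Na) = 0.08002 mol
m(Na) = 0.08002 × 22.99 = 1.84 g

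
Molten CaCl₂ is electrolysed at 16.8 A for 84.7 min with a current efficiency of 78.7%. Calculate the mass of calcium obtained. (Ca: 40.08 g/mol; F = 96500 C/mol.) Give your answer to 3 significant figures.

14.0 g

Q = 16.8 × 5082 = 85380 C
n(e⁻) = 85380 / 96500 = 0.8848 mol
Ca²⁺ + 2e⁻ → Ca, so theoretical m(Ca) = 0.4424 × 40.08 = 17.73 g
Actual mass = 78.7% × 17.73 = 14.0 g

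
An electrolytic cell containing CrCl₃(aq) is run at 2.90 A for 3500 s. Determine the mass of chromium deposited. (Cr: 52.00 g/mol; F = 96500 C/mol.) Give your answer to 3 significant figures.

1.82 g

Q = It = 2.90 × 3500 = 10150 C
n(e⁻) = Q/F = 10150/96500 = 0.1052 mol
Cr³⁺ + 3e⁻ → Cr, so n(Cr) = 0.1052 / 3 = 0.03507 mol
m = 0.03507 × 52.00 = 1.82 g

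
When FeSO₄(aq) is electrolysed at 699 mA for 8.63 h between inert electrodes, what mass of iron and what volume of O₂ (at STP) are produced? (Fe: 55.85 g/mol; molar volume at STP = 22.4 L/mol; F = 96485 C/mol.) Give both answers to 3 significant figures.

Q = 0.699 × 31068 = 21720 C; n(e⁻) = 21720 / 96485 = 0.2251 mol
Cathode: Fe²⁺ + 2e⁻ → Fe → n(Fe) = 0.2251/2 = 0.1126 mol → 6.29 g
Anode: 2H₂O → O₂ + 4H⁺ + 4e⁻ → n(O₂) = 0.2251/4 = 0.05628 mol → 1.26 L

6.29 g Fe; 1.26 L O₂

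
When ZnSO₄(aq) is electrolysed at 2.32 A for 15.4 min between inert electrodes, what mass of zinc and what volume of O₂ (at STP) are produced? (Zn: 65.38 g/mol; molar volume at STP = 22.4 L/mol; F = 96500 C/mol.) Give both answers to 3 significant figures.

Q = 2.32 × 924 = 2144 C; n(e⁻) = 2144 / 96500 = 0.02222 mol
Cathode: Zn²⁺ + 2e⁻ → Zn → n(Zn) = 0.02222/2 = 0.01111 mol → 0.726 g
Anode: 2H₂O → O₂ + 4H⁺ + 4e⁻ → n(O₂) = 0.02222/4 = 0.005555 mol → 0.124 L

0.726 g Zn; 0.124 L O₂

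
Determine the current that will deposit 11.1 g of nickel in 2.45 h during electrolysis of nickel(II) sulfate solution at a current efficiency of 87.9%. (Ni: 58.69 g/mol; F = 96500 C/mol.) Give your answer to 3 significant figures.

4.71 A

n(Ni) = 11.1 / 58.69 = 0.1891 mol
Ni²⁺ + 2e⁻ → Ni, so n(e⁻) = 2 × 0.1891 = 0.3782 mol
Q = 0.3782 × 96500 / 0.879 = 41520 C
I = Q / t = 41520 / 8820 s = 4.71 A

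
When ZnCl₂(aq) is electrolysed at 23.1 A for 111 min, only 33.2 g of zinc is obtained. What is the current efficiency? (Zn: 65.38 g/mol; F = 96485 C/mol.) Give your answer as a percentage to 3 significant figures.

63.7%

Q = 23.1 × 6660 = 1.538×10^5 C
n(e⁻) = 1.538×10^5 / 96485 = 1.594 mol
Zn²⁺ + 2e⁻ → Zn, so theoretical n(Zn) = 0.7970 mol → 52.11 g
Efficiency = 33.2 / 52.11 = 0.6371 = 63.7%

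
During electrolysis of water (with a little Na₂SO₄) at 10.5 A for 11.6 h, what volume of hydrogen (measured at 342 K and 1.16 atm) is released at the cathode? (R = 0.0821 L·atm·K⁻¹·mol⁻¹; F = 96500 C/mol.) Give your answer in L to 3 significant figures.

55.0 L

Q = 10.5 A × 41760 s = 4.385×10^5 C
Moles of electrons = 4.385×10^5 / 96500 = 4.544 mol
2H⁺ + 2e⁻ → H₂, so n(H₂) = 4.544 / 2 = 2.272 mol
V = nRT/P = 2.272 × 0.0821 × 342 / 1.16 = 54.99 L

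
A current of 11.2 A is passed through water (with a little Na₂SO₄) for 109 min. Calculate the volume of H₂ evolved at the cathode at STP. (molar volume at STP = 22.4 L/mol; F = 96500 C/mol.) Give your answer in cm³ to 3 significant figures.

Q = It = 11.2 × 6540 = 73250 C
n(e⁻) = 73250 / 96500 = 0.7591 mol
2H⁺ + 2e⁻ → H₂, so n(H₂) = 0.7591 / 2 = 0.3796 mol
V = 0.3796 × 22.4 = 8.503 L
= 8500 cm³

8500 cm³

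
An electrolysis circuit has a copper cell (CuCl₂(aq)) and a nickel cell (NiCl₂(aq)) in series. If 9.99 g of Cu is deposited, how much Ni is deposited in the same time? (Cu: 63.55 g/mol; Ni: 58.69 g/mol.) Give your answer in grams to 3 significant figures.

9.23 g

n(Cu) = 9.99 / 63.55 = 0.1572 mol
Cu²⁺ + 2e⁻ → Cu, so n(e⁻) = 2 × 0.1572 = 0.3144 mol
Same current for the same time ⇒ same n(e⁻) = 0.3144 mol in both cells.
Ni²⁺ + 2e⁻ → Ni, so n(Ni) = 0.3144 / 2 = 0.1572 mol
m(Ni) = 0.1572 × 58.69 = 9.23 g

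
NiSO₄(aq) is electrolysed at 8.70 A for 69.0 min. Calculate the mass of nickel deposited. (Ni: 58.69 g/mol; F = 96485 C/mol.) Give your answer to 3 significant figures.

Charge passed = 8.70 × 4140 = 36020 C
Moles of electrons = 36020 / 96485 = 0.3733 mol
Ni²⁺ + 2e⁻ → Ni, so n(Ni) = 0.3733 / 2 = 0.1867 mol
m = 0.1867 × 58.69 = 11.0 g

11.0 g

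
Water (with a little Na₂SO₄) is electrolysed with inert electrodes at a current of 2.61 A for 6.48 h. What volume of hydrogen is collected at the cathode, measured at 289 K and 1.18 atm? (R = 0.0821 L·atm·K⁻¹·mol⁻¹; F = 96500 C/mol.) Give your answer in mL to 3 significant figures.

6340 mL

Charge passed = 2.61 × 23328 = 60890 C
n(e⁻) = Q/F = 60890/96500 = 0.6310 mol
2H⁺ + 2e⁻ → H₂, so n(H₂) = 0.6310 / 2 = 0.3155 mol
V = nRT/P = 0.3155 × 0.0821 × 289 / 1.18 = 6.344 L
= 6340 mL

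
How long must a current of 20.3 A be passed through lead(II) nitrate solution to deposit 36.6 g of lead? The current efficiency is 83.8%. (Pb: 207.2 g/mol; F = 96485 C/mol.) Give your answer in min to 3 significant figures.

n(Pb) = 36.6 / 207.2 = 0.1766 mol
Pb²⁺ + 2e⁻ → Pb, so n(e⁻) = 2 × 0.1766 = 0.3532 mol
Q = 0.3532 × 96485 / 0.838 = 40670 C
t = Q / I = 40670 / 20.3 = 2003 s = 33.4 min

33.4 min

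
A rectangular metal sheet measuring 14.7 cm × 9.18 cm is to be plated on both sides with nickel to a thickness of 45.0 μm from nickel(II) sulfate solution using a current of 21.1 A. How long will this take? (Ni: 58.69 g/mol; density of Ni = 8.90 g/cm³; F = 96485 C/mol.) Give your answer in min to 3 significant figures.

28.1 min

Plated area = 2 × 14.7 × 9.18 = 269.9 cm²
Volume = 269.9 × 45.0×10⁻⁴ cm = 1.215 cm³
m(Ni) = 1.215 × 8.90 = 10.81 g
n(Ni) = 10.81 / 58.69 = 0.1842 mol; n(e⁻) = 2 × 0.1842 = 0.3684 mol
Q = 0.3684 × 96485 = 35550 C
t = 35550 / 21.1 = 1685 s = 28.1 min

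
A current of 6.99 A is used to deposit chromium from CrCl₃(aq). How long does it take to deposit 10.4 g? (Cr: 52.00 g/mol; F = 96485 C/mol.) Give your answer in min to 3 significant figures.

138 min

n(Cr) = 10.4 / 52.00 = 0.2000 mol
Cr³⁺ + 3e⁻ → Cr, so n(e⁻) = 3 × 0.2000 = 0.6000 mol
Q = 0.6000 × 96485 = 57890 C
t = Q / I = 57890 / 6.99 = 8282 s = 138 min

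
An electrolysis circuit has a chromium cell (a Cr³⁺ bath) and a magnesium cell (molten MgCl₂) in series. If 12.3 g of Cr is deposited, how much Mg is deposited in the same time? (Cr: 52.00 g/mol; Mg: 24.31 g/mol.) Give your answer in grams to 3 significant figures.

n(Cr) = 12.3 / 52.00 = 0.2365 mol
Cr³⁺ + 3e⁻ → Cr, so n(e⁻) = 3 × 0.2365 = 0.7095 mol
In series, the same 0.7095 mol of electrons flows through the second cell.
Mg²⁺ + 2e⁻ → Mg, so n(Mg) = 0.7095 / 2 = 0.3548 mol
m(Mg) = 0.3548 × 24.31 = 8.63 g

8.63 g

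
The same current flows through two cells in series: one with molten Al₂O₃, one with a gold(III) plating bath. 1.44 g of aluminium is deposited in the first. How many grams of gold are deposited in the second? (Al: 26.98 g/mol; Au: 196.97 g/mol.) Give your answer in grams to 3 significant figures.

10.5 g

n(Al) = 1.44 / 26.98 = 0.05337 mol
Al³⁺ + 3e⁻ → Al, so n(e⁻) = 3 × 0.05337 = 0.1601 mol
Since the cells are in series, n(e⁻) in the Au cell is also 0.1601 mol.
Au³⁺ + 3e⁻ → Au, so n(Au) = 0.1601 / 3 = 0.05337 mol
m(Au) = 0.05337 × 196.97 = 10.5 g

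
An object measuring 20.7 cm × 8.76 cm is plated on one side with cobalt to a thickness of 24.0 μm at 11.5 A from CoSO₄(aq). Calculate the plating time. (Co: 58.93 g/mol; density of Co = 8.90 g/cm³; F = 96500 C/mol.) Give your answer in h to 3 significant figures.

Plated area = 20.7 × 8.76 = 181.3 cm²
Volume = 181.3 × 24.0×10⁻⁴ cm = 0.4351 cm³
m(Co) = 0.4351 × 8.90 = 3.872 g
n(Co) = 3.872 / 58.93 = 0.06571 mol; n(e⁻) = 2 × 0.06571 = 0.1314 mol
Q = 0.1314 × 96500 = 12680 C
t = 12680 / 11.5 = 1103 s = 0.306 h

0.306 h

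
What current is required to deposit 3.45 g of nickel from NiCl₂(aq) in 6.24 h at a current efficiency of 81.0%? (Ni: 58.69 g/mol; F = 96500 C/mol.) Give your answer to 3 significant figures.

0.624 A

n(Ni) = 3.45 / 58.69 = 0.05878 mol
Ni²⁺ + 2e⁻ → Ni, so n(e⁻) = 2 × 0.05878 = 0.1176 mol
Q = 0.1176 × 96500 / 0.810 = 14010 C
I = Q / t = 14010 / 22464 s = 0.624 A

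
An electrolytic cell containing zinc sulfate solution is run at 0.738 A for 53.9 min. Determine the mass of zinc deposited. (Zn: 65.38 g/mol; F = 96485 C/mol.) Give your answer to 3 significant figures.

Charge passed = 0.738 × 3234 = 2387 C
Moles of electrons = 2387 / 96485 = 0.02474 mol
Zn²⁺ + 2e⁻ → Zn, so n(Zn) = 0.02474 / 2 = 0.01237 mol
m = 0.01237 × 65.38 = 0.809 g

0.809 g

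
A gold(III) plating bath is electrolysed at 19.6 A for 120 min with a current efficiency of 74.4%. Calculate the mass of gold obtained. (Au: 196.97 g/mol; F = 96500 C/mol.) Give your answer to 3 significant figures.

Q = 19.6 × 7200 = 1.411×10^5 C
n(e⁻) = 1.411×10^5 / 96500 = 1.462 mol
Au³⁺ + 3e⁻ → Au, so theoretical m(Au) = 0.4873 × 196.97 = 95.98 g
Actual mass = 74.4% × 95.98 = 71.4 g

71.4 g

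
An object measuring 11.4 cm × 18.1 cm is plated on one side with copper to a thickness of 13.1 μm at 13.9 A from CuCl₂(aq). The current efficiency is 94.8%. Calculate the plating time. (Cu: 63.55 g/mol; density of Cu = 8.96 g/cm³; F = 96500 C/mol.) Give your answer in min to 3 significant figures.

9.30 min

Plated area = 11.4 × 18.1 = 206.3 cm²
Volume = 206.3 × 13.1×10⁻⁴ cm = 0.2703 cm³
m(Cu) = 0.2703 × 8.96 = 2.422 g
n(Cu) = 2.422 / 63.55 = 0.03811 mol; n(e⁻) = 2 × 0.03811 = 0.07622 mol
Q = 0.07622 × 96500 / 0.948 = 7759 C
t = 7759 / 13.9 = 558.2 s = 9.30 min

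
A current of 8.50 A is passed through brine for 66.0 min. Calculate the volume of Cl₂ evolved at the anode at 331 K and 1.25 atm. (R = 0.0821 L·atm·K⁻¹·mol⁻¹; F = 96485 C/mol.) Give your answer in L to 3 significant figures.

Q = 8.50 A × 3960 s = 33660 C
n(e⁻) = Q/F = 33660/96485 = 0.3489 mol
2Cl⁻ → Cl₂ + 2e⁻, so n(Cl₂) = 0.3489 / 2 = 0.1745 mol
V = nRT/P = 0.1745 × 0.0821 × 331 / 1.25 = 3.794 L

3.79 L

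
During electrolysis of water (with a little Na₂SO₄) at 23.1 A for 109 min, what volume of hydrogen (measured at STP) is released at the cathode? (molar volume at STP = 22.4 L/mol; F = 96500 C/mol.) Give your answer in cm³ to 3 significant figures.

17500 cm³

Charge passed = 23.1 × 6540 = 1.511×10^5 C
n(e⁻) = Q/F = 1.511×10^5/96500 = 1.566 mol
2H⁺ + 2e⁻ → H₂, so n(H₂) = 1.566 / 2 = 0.7830 mol
V = 0.7830 × 22.4 = 17.54 L
= 17500 cm³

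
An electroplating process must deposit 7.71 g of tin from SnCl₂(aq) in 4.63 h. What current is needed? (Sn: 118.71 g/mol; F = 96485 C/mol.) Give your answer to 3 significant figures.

0.752 A

n(Sn) = 7.71 / 118.71 = 0.06495 mol
Sn²⁺ + 2e⁻ → Sn, so n(e⁻) = 2 × 0.06495 = 0.1299 mol
Q = 0.1299 × 96485 = 12530 C
I = Q / t = 12530 / 16668 s = 0.752 A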